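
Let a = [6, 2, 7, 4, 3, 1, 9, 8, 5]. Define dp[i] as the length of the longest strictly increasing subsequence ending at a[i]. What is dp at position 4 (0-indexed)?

2

dp[i] = 1 + max{dp[j] : j<i, a[j]<a[i]} (or 1 if no such j):
i:     0 1 2 3 4 5 6 7 8
a[i]:  6 2 7 4 3 1 9 8 5
dp:    1 1 2 2 2 1 3 3 3
At index 4 the value is 2.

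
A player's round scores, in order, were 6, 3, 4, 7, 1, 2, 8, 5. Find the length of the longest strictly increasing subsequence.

4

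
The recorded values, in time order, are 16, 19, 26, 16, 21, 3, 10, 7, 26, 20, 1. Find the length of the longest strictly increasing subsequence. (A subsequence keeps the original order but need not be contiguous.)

Track the smallest tail for each achievable length (strict):
16 → extends → [16]
19 → extends → [16, 19]
26 → extends → [16, 19, 26]
16 → already a tail → [16, 19, 26]
21 → replaces 26 → [16, 19, 21]
3 → replaces 16 → [3, 19, 21]
10 → replaces 19 → [3, 10, 21]
7 → replaces 10 → [3, 7, 21]
26 → extends → [3, 7, 21, 26]
20 → replaces 21 → [3, 7, 20, 26]
1 → replaces 3 → [1, 7, 20, 26]
Four tails, so the longest strictly increasing subsequence has length 4 (e.g. 16, 19, 21, 26).

4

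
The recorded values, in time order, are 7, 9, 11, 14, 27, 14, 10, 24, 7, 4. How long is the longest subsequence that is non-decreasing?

Track the smallest tail for each achievable length (allowing ties):
7 → extends → [7]
9 → extends → [7, 9]
11 → extends → [7, 9, 11]
14 → extends → [7, 9, 11, 14]
27 → extends → [7, 9, 11, 14, 27]
14 → replaces 27 → [7, 9, 11, 14, 14]
10 → replaces 11 → [7, 9, 10, 14, 14]
24 → extends → [7, 9, 10, 14, 14, 24]
7 → replaces 9 → [7, 7, 10, 14, 14, 24]
4 → replaces 7 → [4, 7, 10, 14, 14, 24]
Six tails, so the longest non-decreasing subsequence has length 6 (e.g. 7, 9, 11, 14, 14, 24).

6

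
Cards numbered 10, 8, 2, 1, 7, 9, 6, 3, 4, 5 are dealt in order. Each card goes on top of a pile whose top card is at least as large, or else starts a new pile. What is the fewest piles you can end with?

4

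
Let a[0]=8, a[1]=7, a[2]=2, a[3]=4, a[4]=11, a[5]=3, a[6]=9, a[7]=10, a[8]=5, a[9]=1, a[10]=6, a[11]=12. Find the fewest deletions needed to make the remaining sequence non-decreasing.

7

Fewest deletions = n − (longest non-decreasing subsequence).
i:      0  1  2  3  4  5  6  7  8  9 10 11
a[i]:   8  7  2  4 11  3  9 10  5  1  6 12
dp:     1  1  1  2  3  2  3  4  3  1  4  5
max dp = 5, so deletions = 12 − 5 = 7.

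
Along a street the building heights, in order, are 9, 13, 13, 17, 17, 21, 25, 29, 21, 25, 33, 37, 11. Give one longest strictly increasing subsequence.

9, 13, 17, 21, 25, 29, 33, 37

Patience tails give the LIS length; then backtrack through the dp parents:
9 → extends → [9]
13 → extends → [9, 13]
13 → already a tail → [9, 13]
17 → extends → [9, 13, 17]
17 → already a tail → [9, 13, 17]
21 → extends → [9, 13, 17, 21]
25 → extends → [9, 13, 17, 21, 25]
29 → extends → [9, 13, 17, 21, 25, 29]
21 → already a tail → [9, 13, 17, 21, 25, 29]
25 → already a tail → [9, 13, 17, 21, 25, 29]
33 → extends → [9, 13, 17, 21, 25, 29, 33]
37 → extends → [9, 13, 17, 21, 25, 29, 33, 37]
11 → replaces 13 → [9, 11, 17, 21, 25, 29, 33, 37]
Length 8; one witness is 9, 13, 17, 21, 25, 29, 33, 37.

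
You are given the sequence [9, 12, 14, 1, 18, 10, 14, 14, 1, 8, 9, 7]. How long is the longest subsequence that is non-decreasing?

5

Track the smallest tail for each achievable length (allowing ties):
9 → extends → [9]
12 → extends → [9, 12]
14 → extends → [9, 12, 14]
1 → replaces 9 → [1, 12, 14]
18 → extends → [1, 12, 14, 18]
10 → replaces 12 → [1, 10, 14, 18]
14 → replaces 18 → [1, 10, 14, 14]
14 → extends → [1, 10, 14, 14, 14]
1 → replaces 10 → [1, 1, 14, 14, 14]
8 → replaces 14 → [1, 1, 8, 14, 14]
9 → replaces 14 → [1, 1, 8, 9, 14]
7 → replaces 8 → [1, 1, 7, 9, 14]
Five tails, so the longest non-decreasing subsequence has length 5 (e.g. 9, 12, 14, 14, 14).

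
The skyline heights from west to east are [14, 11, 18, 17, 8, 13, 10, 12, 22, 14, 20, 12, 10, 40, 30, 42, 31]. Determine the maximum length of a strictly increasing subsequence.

Let dp[i] be the length of the longest such subsequence ending at index i:
i:      1  2  3  4  5  6  7  8  9 10 11 12 13 14 15 16 17
a[i]:  14 11 18 17  8 13 10 12 22 14 20 12 10 40 30 42 31
dp:     1  1  2  2  1  2  2  3  4  4  5  3  2  6  6  7  7
Maximum dp value is 7.

7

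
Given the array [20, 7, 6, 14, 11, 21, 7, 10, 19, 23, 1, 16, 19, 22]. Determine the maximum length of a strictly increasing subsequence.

6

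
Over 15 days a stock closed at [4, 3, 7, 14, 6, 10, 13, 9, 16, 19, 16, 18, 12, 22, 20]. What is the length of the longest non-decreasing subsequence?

8

Track the smallest tail for each achievable length (allowing ties):
4 → extends → [4]
3 → replaces 4 → [3]
7 → extends → [3, 7]
14 → extends → [3, 7, 14]
6 → replaces 7 → [3, 6, 14]
10 → replaces 14 → [3, 6, 10]
13 → extends → [3, 6, 10, 13]
9 → replaces 10 → [3, 6, 9, 13]
16 → extends → [3, 6, 9, 13, 16]
19 → extends → [3, 6, 9, 13, 16, 19]
16 → replaces 19 → [3, 6, 9, 13, 16, 16]
18 → extends → [3, 6, 9, 13, 16, 16, 18]
12 → replaces 13 → [3, 6, 9, 12, 16, 16, 18]
22 → extends → [3, 6, 9, 12, 16, 16, 18, 22]
20 → replaces 22 → [3, 6, 9, 12, 16, 16, 18, 20]
Eight tails, so the longest non-decreasing subsequence has length 8 (e.g. 4, 7, 10, 13, 16, 16, 18, 22).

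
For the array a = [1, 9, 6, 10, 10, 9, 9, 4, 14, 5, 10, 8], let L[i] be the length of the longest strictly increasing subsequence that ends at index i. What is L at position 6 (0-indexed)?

dp[i] = 1 + max{dp[j] : j<i, a[j]<a[i]} (or 1 if no such j):
i:      0  1  2  3  4  5  6  7  8  9 10 11
a[i]:   1  9  6 10 10  9  9  4 14  5 10  8
dp:     1  2  2  3  3  3  3  2  4  3  4  4
At index 6 the value is 3.

3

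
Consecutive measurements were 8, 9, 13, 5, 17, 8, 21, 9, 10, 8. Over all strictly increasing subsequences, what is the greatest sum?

68

Let S[i] be the best sum of a strictly increasing subsequence ending at i:
i:      1  2  3  4  5  6  7  8  9 10
a[i]:   8  9 13  5 17  8 21  9 10  8
S:      8 17 30  5 47 13 68 22 32 13
Maximum is 68 (e.g. 8 + 9 + 13 + 17 + 21).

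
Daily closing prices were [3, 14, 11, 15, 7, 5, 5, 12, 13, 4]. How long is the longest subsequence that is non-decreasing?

5

Let dp[i] be the length of the longest such subsequence ending at index i:
i:      1  2  3  4  5  6  7  8  9 10
a[i]:   3 14 11 15  7  5  5 12 13  4
dp:     1  2  2  3  2  2  3  4  5  2
Maximum dp value is 5.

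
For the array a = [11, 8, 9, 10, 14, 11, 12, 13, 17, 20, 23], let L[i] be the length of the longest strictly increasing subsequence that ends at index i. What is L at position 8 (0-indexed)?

dp[i] = 1 + max{dp[j] : j<i, a[j]<a[i]} (or 1 if no such j):
i:      0  1  2  3  4  5  6  7  8  9 10
a[i]:  11  8  9 10 14 11 12 13 17 20 23
dp:     1  1  2  3  4  4  5  6  7  8  9
At index 8 the value is 7.

7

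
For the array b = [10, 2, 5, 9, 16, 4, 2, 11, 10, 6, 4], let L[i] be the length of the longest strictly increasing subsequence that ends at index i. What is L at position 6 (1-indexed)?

2

dp[i] = 1 + max{dp[j] : j<i, b[j]<b[i]} (or 1 if no such j):
i:      1  2  3  4  5  6  7  8  9 10 11
b[i]:  10  2  5  9 16  4  2 11 10  6  4
dp:     1  1  2  3  4  2  1  4  4  3  2
At index 6 the value is 2.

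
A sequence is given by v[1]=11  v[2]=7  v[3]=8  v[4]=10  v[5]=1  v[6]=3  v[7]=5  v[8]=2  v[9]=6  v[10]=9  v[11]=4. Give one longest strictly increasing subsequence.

1, 3, 5, 6, 9

Patience tails give the LIS length; then backtrack through the dp parents:
11 → extends → [11]
7 → replaces 11 → [7]
8 → extends → [7, 8]
10 → extends → [7, 8, 10]
1 → replaces 7 → [1, 8, 10]
3 → replaces 8 → [1, 3, 10]
5 → replaces 10 → [1, 3, 5]
2 → replaces 3 → [1, 2, 5]
6 → extends → [1, 2, 5, 6]
9 → extends → [1, 2, 5, 6, 9]
4 → replaces 5 → [1, 2, 4, 6, 9]
Length 5; one witness is 1, 3, 5, 6, 9.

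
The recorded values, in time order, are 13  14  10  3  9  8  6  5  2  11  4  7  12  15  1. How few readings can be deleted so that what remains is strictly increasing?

Fewest deletions = n − (longest strictly increasing subsequence).
Patience tails:
13 → extends → [13]
14 → extends → [13, 14]
10 → replaces 13 → [10, 14]
3 → replaces 10 → [3, 14]
9 → replaces 14 → [3, 9]
8 → replaces 9 → [3, 8]
6 → replaces 8 → [3, 6]
5 → replaces 6 → [3, 5]
2 → replaces 3 → [2, 5]
11 → extends → [2, 5, 11]
4 → replaces 5 → [2, 4, 11]
7 → replaces 11 → [2, 4, 7]
12 → extends → [2, 4, 7, 12]
15 → extends → [2, 4, 7, 12, 15]
1 → replaces 2 → [1, 4, 7, 12, 15]
Longest strictly increasing subsequence has length 5, so deletions = 15 − 5 = 10.

10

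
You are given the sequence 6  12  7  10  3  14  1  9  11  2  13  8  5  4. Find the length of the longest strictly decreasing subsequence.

6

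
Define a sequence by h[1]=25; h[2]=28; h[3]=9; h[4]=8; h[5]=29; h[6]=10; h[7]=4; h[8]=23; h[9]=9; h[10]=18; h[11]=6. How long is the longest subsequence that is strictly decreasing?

Let dp[i] be the longest strictly decreasing subsequence ending at i:
i:      1  2  3  4  5  6  7  8  9 10 11
h[i]:  25 28  9  8 29 10  4 23  9 18  6
dp:     1  1  2  3  1  2  4  2  3  3  4
Maximum is 4.

4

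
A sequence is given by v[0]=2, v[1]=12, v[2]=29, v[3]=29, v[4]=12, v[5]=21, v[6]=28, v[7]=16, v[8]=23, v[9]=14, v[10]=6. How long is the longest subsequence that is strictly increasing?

Track the smallest tail for each achievable length (strict):
2 → extends → [2]
12 → extends → [2, 12]
29 → extends → [2, 12, 29]
29 → already a tail → [2, 12, 29]
12 → already a tail → [2, 12, 29]
21 → replaces 29 → [2, 12, 21]
28 → extends → [2, 12, 21, 28]
16 → replaces 21 → [2, 12, 16, 28]
23 → replaces 28 → [2, 12, 16, 23]
14 → replaces 16 → [2, 12, 14, 23]
6 → replaces 12 → [2, 6, 14, 23]
Four tails, so the longest strictly increasing subsequence has length 4 (e.g. 2, 12, 21, 28).

4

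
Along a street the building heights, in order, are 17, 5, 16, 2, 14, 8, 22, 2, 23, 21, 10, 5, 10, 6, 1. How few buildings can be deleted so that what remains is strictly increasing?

Fewest deletions = n − (longest strictly increasing subsequence).
i:      1  2  3  4  5  6  7  8  9 10 11 12 13 14 15
a[i]:  17  5 16  2 14  8 22  2 23 21 10  5 10  6  1
dp:     1  1  2  1  2  2  3  1  4  3  3  2  3  3  1
max dp = 4, so deletions = 15 − 4 = 11.

11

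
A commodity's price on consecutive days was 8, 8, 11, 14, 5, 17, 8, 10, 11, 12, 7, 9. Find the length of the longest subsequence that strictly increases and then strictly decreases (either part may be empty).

6

inc[i] = longest strictly increasing subsequence ending at i; dec[i] = longest strictly decreasing subsequence starting at i:
i:      1  2  3  4  5  6  7  8  9 10 11 12
a[i]:   8  8 11 14  5 17  8 10 11 12  7  9
inc:    1  1  2  3  1  4  2  3  4  5  2  3
dec:    2  2  3  3  1  3  2  2  2  2  1  1
Best peak at i=6 (value 17): inc=4, dec=3, length 4+3−1 = 6.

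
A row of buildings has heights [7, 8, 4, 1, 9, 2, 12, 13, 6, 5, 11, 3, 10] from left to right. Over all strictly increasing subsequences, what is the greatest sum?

49

Let S[i] be the best sum of a strictly increasing subsequence ending at i:
i:      1  2  3  4  5  6  7  8  9 10 11 12 13
a[i]:   7  8  4  1  9  2 12 13  6  5 11  3 10
S:      7 15  4  1 24  3 36 49 10  9 35  6 34
Maximum is 49 (e.g. 7 + 8 + 9 + 12 + 13).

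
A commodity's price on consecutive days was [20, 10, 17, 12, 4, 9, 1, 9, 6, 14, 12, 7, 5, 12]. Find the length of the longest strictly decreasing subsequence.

6

Let dp[i] be the longest strictly decreasing subsequence ending at i:
i:      1  2  3  4  5  6  7  8  9 10 11 12 13 14
a[i]:  20 10 17 12  4  9  1  9  6 14 12  7  5 12
dp:     1  2  2  3  4  4  5  4  5  3  4  5  6  4
Maximum is 6.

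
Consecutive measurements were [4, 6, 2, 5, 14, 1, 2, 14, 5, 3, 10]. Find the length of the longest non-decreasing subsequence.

4

Let dp[i] be the length of the longest such subsequence ending at index i:
i:      1  2  3  4  5  6  7  8  9 10 11
a[i]:   4  6  2  5 14  1  2 14  5  3 10
dp:     1  2  1  2  3  1  2  4  3  3  4
Maximum dp value is 4.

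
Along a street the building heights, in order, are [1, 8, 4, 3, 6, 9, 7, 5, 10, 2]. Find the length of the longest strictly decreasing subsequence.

Let dp[i] be the longest strictly decreasing subsequence ending at i:
i:      1  2  3  4  5  6  7  8  9 10
a[i]:   1  8  4  3  6  9  7  5 10  2
dp:     1  1  2  3  2  1  2  3  1  4
Maximum is 4.

4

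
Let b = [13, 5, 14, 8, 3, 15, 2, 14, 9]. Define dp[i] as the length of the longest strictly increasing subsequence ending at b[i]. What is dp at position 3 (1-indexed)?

dp[i] = 1 + max{dp[j] : j<i, b[j]<b[i]} (or 1 if no such j):
i:      1  2  3  4  5  6  7  8  9
b[i]:  13  5 14  8  3 15  2 14  9
dp:     1  1  2  2  1  3  1  3  3
At index 3 the value is 2.

2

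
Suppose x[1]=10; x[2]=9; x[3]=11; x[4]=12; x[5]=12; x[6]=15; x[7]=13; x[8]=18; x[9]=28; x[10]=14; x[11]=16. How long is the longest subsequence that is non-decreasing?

7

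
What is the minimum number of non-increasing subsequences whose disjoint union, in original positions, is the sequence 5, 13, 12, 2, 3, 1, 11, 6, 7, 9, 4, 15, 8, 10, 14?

The minimum number of non-increasing subsequences covering a sequence equals the length of its longest strictly increasing subsequence.
LIS length is 7 (e.g. 2, 3, 6, 7, 9, 10, 14), so 7 piles are needed.

7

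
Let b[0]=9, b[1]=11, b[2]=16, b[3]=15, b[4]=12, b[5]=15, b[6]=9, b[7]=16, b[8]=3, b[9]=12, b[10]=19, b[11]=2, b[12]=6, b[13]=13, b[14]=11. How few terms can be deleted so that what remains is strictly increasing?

9

Fewest deletions = n − (longest strictly increasing subsequence).
Patience tails:
9 → extends → [9]
11 → extends → [9, 11]
16 → extends → [9, 11, 16]
15 → replaces 16 → [9, 11, 15]
12 → replaces 15 → [9, 11, 12]
15 → extends → [9, 11, 12, 15]
9 → already a tail → [9, 11, 12, 15]
16 → extends → [9, 11, 12, 15, 16]
3 → replaces 9 → [3, 11, 12, 15, 16]
12 → already a tail → [3, 11, 12, 15, 16]
19 → extends → [3, 11, 12, 15, 16, 19]
2 → replaces 3 → [2, 11, 12, 15, 16, 19]
6 → replaces 11 → [2, 6, 12, 15, 16, 19]
13 → replaces 15 → [2, 6, 12, 13, 16, 19]
11 → replaces 12 → [2, 6, 11, 13, 16, 19]
Longest strictly increasing subsequence has length 6, so deletions = 15 − 6 = 9.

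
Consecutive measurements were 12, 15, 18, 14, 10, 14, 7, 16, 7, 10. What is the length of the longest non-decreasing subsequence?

4

Track the smallest tail for each achievable length (allowing ties):
12 → extends → [12]
15 → extends → [12, 15]
18 → extends → [12, 15, 18]
14 → replaces 15 → [12, 14, 18]
10 → replaces 12 → [10, 14, 18]
14 → replaces 18 → [10, 14, 14]
7 → replaces 10 → [7, 14, 14]
16 → extends → [7, 14, 14, 16]
7 → replaces 14 → [7, 7, 14, 16]
10 → replaces 14 → [7, 7, 10, 16]
Four tails, so the longest non-decreasing subsequence has length 4 (e.g. 12, 14, 14, 16).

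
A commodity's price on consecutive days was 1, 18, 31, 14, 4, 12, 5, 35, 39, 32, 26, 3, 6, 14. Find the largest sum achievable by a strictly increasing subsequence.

124

Let S[i] be the best sum of a strictly increasing subsequence ending at i:
i:       1   2   3   4   5   6   7   8   9  10  11  12  13  14
a[i]:    1  18  31  14   4  12   5  35  39  32  26   3   6  14
S:       1  19  50  15   5  17  10  85 124  82  45   4  16  31
Maximum is 124 (e.g. 1 + 18 + 31 + 35 + 39).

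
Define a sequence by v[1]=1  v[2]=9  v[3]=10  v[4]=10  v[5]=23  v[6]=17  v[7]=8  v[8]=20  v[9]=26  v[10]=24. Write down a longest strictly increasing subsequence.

Patience tails give the LIS length; then backtrack through the dp parents:
1 → extends → [1]
9 → extends → [1, 9]
10 → extends → [1, 9, 10]
10 → already a tail → [1, 9, 10]
23 → extends → [1, 9, 10, 23]
17 → replaces 23 → [1, 9, 10, 17]
8 → replaces 9 → [1, 8, 10, 17]
20 → extends → [1, 8, 10, 17, 20]
26 → extends → [1, 8, 10, 17, 20, 26]
24 → replaces 26 → [1, 8, 10, 17, 20, 24]
Length 6; one witness is 1, 9, 10, 17, 20, 26.

1, 9, 10, 17, 20, 26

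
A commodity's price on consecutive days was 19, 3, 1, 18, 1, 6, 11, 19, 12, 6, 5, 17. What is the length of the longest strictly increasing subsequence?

Let dp[i] be the length of the longest such subsequence ending at index i:
i:      1  2  3  4  5  6  7  8  9 10 11 12
a[i]:  19  3  1 18  1  6 11 19 12  6  5 17
dp:     1  1  1  2  1  2  3  4  4  2  2  5
Maximum dp value is 5.

5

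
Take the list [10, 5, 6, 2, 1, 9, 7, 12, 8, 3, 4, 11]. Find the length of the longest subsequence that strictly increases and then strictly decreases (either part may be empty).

6

inc[i] = longest strictly increasing subsequence ending at i; dec[i] = longest strictly decreasing subsequence starting at i:
i:      1  2  3  4  5  6  7  8  9 10 11 12
a[i]:  10  5  6  2  1  9  7 12  8  3  4 11
inc:    1  1  2  1  1  3  3  4  4  2  3  5
dec:    4  3  3  2  1  3  2  3  2  1  1  1
Best peak at i=8 (value 12): inc=4, dec=3, length 4+3−1 = 6.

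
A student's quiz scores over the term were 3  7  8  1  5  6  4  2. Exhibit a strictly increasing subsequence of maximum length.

3, 7, 8

Patience tails give the LIS length; then backtrack through the dp parents:
3 → extends → [3]
7 → extends → [3, 7]
8 → extends → [3, 7, 8]
1 → replaces 3 → [1, 7, 8]
5 → replaces 7 → [1, 5, 8]
6 → replaces 8 → [1, 5, 6]
4 → replaces 5 → [1, 4, 6]
2 → replaces 4 → [1, 2, 6]
Length 3; one witness is 3, 7, 8.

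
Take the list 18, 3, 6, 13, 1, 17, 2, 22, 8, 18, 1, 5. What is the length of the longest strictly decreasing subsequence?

Negate each value so 'decreasing' becomes 'increasing', then run patience tails on the negated sequence:
-18 → extends → [-18]
-3 → extends → [-18, -3]
-6 → replaces -3 → [-18, -6]
-13 → replaces -6 → [-18, -13]
-1 → extends → [-18, -13, -1]
-17 → replaces -13 → [-18, -17, -1]
-2 → replaces -1 → [-18, -17, -2]
-22 → replaces -18 → [-22, -17, -2]
-8 → replaces -2 → [-22, -17, -8]
-18 → replaces -17 → [-22, -18, -8]
-1 → extends → [-22, -18, -8, -1]
-5 → replaces -1 → [-22, -18, -8, -5]
Four tails, so the longest strictly decreasing subsequence of the original has length 4.

4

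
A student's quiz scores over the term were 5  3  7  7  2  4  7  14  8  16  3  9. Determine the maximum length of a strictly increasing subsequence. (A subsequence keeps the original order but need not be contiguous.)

5

Track the smallest tail for each achievable length (strict):
5 → extends → [5]
3 → replaces 5 → [3]
7 → extends → [3, 7]
7 → already a tail → [3, 7]
2 → replaces 3 → [2, 7]
4 → replaces 7 → [2, 4]
7 → extends → [2, 4, 7]
14 → extends → [2, 4, 7, 14]
8 → replaces 14 → [2, 4, 7, 8]
16 → extends → [2, 4, 7, 8, 16]
3 → replaces 4 → [2, 3, 7, 8, 16]
9 → replaces 16 → [2, 3, 7, 8, 9]
Five tails, so the longest strictly increasing subsequence has length 5 (e.g. 3, 4, 7, 14, 16).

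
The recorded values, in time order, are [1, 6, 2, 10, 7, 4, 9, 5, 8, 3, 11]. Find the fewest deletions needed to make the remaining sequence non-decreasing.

5

Fewest deletions = n − (longest non-decreasing subsequence).
i:      1  2  3  4  5  6  7  8  9 10 11
a[i]:   1  6  2 10  7  4  9  5  8  3 11
dp:     1  2  2  3  3  3  4  4  5  3  6
max dp = 6, so deletions = 11 − 6 = 5.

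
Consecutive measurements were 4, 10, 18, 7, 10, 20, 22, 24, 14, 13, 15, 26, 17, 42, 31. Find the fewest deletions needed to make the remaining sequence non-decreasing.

Fewest deletions = n − (longest non-decreasing subsequence).
Patience tails:
4 → extends → [4]
10 → extends → [4, 10]
18 → extends → [4, 10, 18]
7 → replaces 10 → [4, 7, 18]
10 → replaces 18 → [4, 7, 10]
20 → extends → [4, 7, 10, 20]
22 → extends → [4, 7, 10, 20, 22]
24 → extends → [4, 7, 10, 20, 22, 24]
14 → replaces 20 → [4, 7, 10, 14, 22, 24]
13 → replaces 14 → [4, 7, 10, 13, 22, 24]
15 → replaces 22 → [4, 7, 10, 13, 15, 24]
26 → extends → [4, 7, 10, 13, 15, 24, 26]
17 → replaces 24 → [4, 7, 10, 13, 15, 17, 26]
42 → extends → [4, 7, 10, 13, 15, 17, 26, 42]
31 → replaces 42 → [4, 7, 10, 13, 15, 17, 26, 31]
Longest non-decreasing subsequence has length 8, so deletions = 15 − 8 = 7.

7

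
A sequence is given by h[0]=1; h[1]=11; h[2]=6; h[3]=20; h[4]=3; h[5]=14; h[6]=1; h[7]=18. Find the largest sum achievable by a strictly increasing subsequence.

Let S[i] be the best sum of a strictly increasing subsequence ending at i:
i:      0  1  2  3  4  5  6  7
h[i]:   1 11  6 20  3 14  1 18
S:      1 12  7 32  4 26  1 44
Maximum is 44 (e.g. 1 + 11 + 14 + 18).

44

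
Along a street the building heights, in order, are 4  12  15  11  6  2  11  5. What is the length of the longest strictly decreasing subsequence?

Negate each value so 'decreasing' becomes 'increasing', then run patience tails on the negated sequence:
-4 → extends → [-4]
-12 → replaces -4 → [-12]
-15 → replaces -12 → [-15]
-11 → extends → [-15, -11]
-6 → extends → [-15, -11, -6]
-2 → extends → [-15, -11, -6, -2]
-11 → already a tail → [-15, -11, -6, -2]
-5 → replaces -2 → [-15, -11, -6, -5]
Four tails, so the longest strictly decreasing subsequence of the original has length 4.

4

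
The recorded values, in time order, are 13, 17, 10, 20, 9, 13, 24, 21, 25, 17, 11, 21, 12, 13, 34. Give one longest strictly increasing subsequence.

13, 17, 20, 24, 25, 34

Patience tails give the LIS length; then backtrack through the dp parents:
13 → extends → [13]
17 → extends → [13, 17]
10 → replaces 13 → [10, 17]
20 → extends → [10, 17, 20]
9 → replaces 10 → [9, 17, 20]
13 → replaces 17 → [9, 13, 20]
24 → extends → [9, 13, 20, 24]
21 → replaces 24 → [9, 13, 20, 21]
25 → extends → [9, 13, 20, 21, 25]
17 → replaces 20 → [9, 13, 17, 21, 25]
11 → replaces 13 → [9, 11, 17, 21, 25]
21 → already a tail → [9, 11, 17, 21, 25]
12 → replaces 17 → [9, 11, 12, 21, 25]
13 → replaces 21 → [9, 11, 12, 13, 25]
34 → extends → [9, 11, 12, 13, 25, 34]
Length 6; one witness is 13, 17, 20, 24, 25, 34.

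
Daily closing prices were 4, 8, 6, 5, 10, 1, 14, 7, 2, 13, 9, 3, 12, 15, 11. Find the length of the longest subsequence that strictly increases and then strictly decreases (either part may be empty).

inc[i] = longest strictly increasing subsequence ending at i; dec[i] = longest strictly decreasing subsequence starting at i:
i:      1  2  3  4  5  6  7  8  9 10 11 12 13 14 15
a[i]:   4  8  6  5 10  1 14  7  2 13  9  3 12 15 11
inc:    1  2  2  2  3  1  4  3  2  4  4  3  5  6  5
dec:    2  4  3  2  3  1  4  2  1  3  2  1  2  2  1
Best peak at i=7 (value 14): inc=4, dec=4, length 4+4−1 = 7.

7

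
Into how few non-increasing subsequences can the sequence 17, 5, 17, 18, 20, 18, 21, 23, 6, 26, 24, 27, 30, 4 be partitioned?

9

Place each on the leftmost legal pile:
17 → new pile 1 (tops now [17])
5 → pile 1 (tops now [5])
17 → new pile 2 (tops now [5, 17])
18 → new pile 3 (tops now [5, 17, 18])
20 → new pile 4 (tops now [5, 17, 18, 20])
18 → pile 3 (tops now [5, 17, 18, 20])
21 → new pile 5 (tops now [5, 17, 18, 20, 21])
23 → new pile 6 (tops now [5, 17, 18, 20, 21, 23])
6 → pile 2 (tops now [5, 6, 18, 20, 21, 23])
26 → new pile 7 (tops now [5, 6, 18, 20, 21, 23, 26])
24 → pile 7 (tops now [5, 6, 18, 20, 21, 23, 24])
27 → new pile 8 (tops now [5, 6, 18, 20, 21, 23, 24, 27])
30 → new pile 9 (tops now [5, 6, 18, 20, 21, 23, 24, 27, 30])
4 → pile 1 (tops now [4, 6, 18, 20, 21, 23, 24, 27, 30])
Nine piles.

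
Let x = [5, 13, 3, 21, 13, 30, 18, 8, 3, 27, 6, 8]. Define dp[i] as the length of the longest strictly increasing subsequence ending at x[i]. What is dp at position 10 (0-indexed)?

2

dp[i] = 1 + max{dp[j] : j<i, x[j]<x[i]} (or 1 if no such j):
i:      0  1  2  3  4  5  6  7  8  9 10 11
x[i]:   5 13  3 21 13 30 18  8  3 27  6  8
dp:     1  2  1  3  2  4  3  2  1  4  2  3
At index 10 the value is 2.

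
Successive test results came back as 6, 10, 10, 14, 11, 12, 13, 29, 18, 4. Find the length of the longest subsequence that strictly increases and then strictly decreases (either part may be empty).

inc[i] = longest strictly increasing subsequence ending at i; dec[i] = longest strictly decreasing subsequence starting at i:
i:      1  2  3  4  5  6  7  8  9 10
a[i]:   6 10 10 14 11 12 13 29 18  4
inc:    1  2  2  3  3  4  5  6  6  1
dec:    2  2  2  3  2  2  2  3  2  1
Best peak at i=8 (value 29): inc=6, dec=3, length 6+3−1 = 8.

8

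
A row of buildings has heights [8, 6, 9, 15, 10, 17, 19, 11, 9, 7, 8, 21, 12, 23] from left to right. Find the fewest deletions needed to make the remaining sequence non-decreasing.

7

Fewest deletions = n − (longest non-decreasing subsequence).
i:      1  2  3  4  5  6  7  8  9 10 11 12 13 14
a[i]:   8  6  9 15 10 17 19 11  9  7  8 21 12 23
dp:     1  1  2  3  3  4  5  4  3  2  3  6  5  7
max dp = 7, so deletions = 14 − 7 = 7.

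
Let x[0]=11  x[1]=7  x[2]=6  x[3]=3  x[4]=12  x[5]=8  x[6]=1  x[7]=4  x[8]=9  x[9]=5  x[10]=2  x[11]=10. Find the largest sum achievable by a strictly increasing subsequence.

34

Let S[i] be the best sum of a strictly increasing subsequence ending at i:
i:      0  1  2  3  4  5  6  7  8  9 10 11
x[i]:  11  7  6  3 12  8  1  4  9  5  2 10
S:     11  7  6  3 23 15  1  7 24 12  3 34
Maximum is 34 (e.g. 7 + 8 + 9 + 10).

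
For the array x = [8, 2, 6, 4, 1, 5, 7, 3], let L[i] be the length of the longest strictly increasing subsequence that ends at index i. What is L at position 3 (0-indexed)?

dp[i] = 1 + max{dp[j] : j<i, x[j]<x[i]} (or 1 if no such j):
i:     0 1 2 3 4 5 6 7
x[i]:  8 2 6 4 1 5 7 3
dp:    1 1 2 2 1 3 4 2
At index 3 the value is 2.

2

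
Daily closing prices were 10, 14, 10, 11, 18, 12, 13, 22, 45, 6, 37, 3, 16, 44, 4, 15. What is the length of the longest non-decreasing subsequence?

8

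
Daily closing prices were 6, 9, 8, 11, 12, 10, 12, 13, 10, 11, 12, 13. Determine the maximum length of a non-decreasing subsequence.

Let dp[i] be the length of the longest such subsequence ending at index i:
i:      1  2  3  4  5  6  7  8  9 10 11 12
a[i]:   6  9  8 11 12 10 12 13 10 11 12 13
dp:     1  2  2  3  4  3  5  6  4  5  6  7
Maximum dp value is 7.

7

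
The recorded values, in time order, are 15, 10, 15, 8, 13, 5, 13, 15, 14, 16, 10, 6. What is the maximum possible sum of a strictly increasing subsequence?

Let S[i] be the best sum of a strictly increasing subsequence ending at i:
i:      1  2  3  4  5  6  7  8  9 10 11 12
a[i]:  15 10 15  8 13  5 13 15 14 16 10  6
S:     15 10 25  8 23  5 23 38 37 54 18 11
Maximum is 54 (e.g. 10 + 13 + 15 + 16).

54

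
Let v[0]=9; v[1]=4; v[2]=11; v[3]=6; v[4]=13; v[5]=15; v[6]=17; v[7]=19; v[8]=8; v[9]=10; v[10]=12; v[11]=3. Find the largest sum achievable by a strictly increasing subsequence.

84

Let S[i] be the best sum of a strictly increasing subsequence ending at i:
i:      0  1  2  3  4  5  6  7  8  9 10 11
v[i]:   9  4 11  6 13 15 17 19  8 10 12  3
S:      9  4 20 10 33 48 65 84 18 28 40  3
Maximum is 84 (e.g. 9 + 11 + 13 + 15 + 17 + 19).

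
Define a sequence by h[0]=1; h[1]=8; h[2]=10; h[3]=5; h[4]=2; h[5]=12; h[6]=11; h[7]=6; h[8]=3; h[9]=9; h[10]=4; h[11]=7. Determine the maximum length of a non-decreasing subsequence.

Track the smallest tail for each achievable length (allowing ties):
1 → extends → [1]
8 → extends → [1, 8]
10 → extends → [1, 8, 10]
5 → replaces 8 → [1, 5, 10]
2 → replaces 5 → [1, 2, 10]
12 → extends → [1, 2, 10, 12]
11 → replaces 12 → [1, 2, 10, 11]
6 → replaces 10 → [1, 2, 6, 11]
3 → replaces 6 → [1, 2, 3, 11]
9 → replaces 11 → [1, 2, 3, 9]
4 → replaces 9 → [1, 2, 3, 4]
7 → extends → [1, 2, 3, 4, 7]
Five tails, so the longest non-decreasing subsequence has length 5 (e.g. 1, 2, 3, 4, 7).

5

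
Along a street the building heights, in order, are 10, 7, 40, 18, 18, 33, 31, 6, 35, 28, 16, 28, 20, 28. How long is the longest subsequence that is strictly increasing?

4

Let dp[i] be the length of the longest such subsequence ending at index i:
i:      1  2  3  4  5  6  7  8  9 10 11 12 13 14
a[i]:  10  7 40 18 18 33 31  6 35 28 16 28 20 28
dp:     1  1  2  2  2  3  3  1  4  3  2  3  3  4
Maximum dp value is 4.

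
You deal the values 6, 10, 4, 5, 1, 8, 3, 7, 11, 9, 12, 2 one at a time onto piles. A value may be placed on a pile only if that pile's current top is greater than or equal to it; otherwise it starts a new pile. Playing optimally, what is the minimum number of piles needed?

Place each on the leftmost legal pile:
6 → new pile 1 (tops now [6])
10 → new pile 2 (tops now [6, 10])
4 → pile 1 (tops now [4, 10])
5 → pile 2 (tops now [4, 5])
1 → pile 1 (tops now [1, 5])
8 → new pile 3 (tops now [1, 5, 8])
3 → pile 2 (tops now [1, 3, 8])
7 → pile 3 (tops now [1, 3, 7])
11 → new pile 4 (tops now [1, 3, 7, 11])
9 → pile 4 (tops now [1, 3, 7, 9])
12 → new pile 5 (tops now [1, 3, 7, 9, 12])
2 → pile 2 (tops now [1, 2, 7, 9, 12])
Five piles.

5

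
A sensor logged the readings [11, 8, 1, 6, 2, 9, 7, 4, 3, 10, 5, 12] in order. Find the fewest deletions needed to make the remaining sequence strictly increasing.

Fewest deletions = n − (longest strictly increasing subsequence).
i:      1  2  3  4  5  6  7  8  9 10 11 12
a[i]:  11  8  1  6  2  9  7  4  3 10  5 12
dp:     1  1  1  2  2  3  3  3  3  4  4  5
max dp = 5, so deletions = 12 − 5 = 7.

7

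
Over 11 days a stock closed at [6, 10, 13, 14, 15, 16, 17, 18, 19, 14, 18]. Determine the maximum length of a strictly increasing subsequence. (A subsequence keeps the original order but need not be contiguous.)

Track the smallest tail for each achievable length (strict):
6 → extends → [6]
10 → extends → [6, 10]
13 → extends → [6, 10, 13]
14 → extends → [6, 10, 13, 14]
15 → extends → [6, 10, 13, 14, 15]
16 → extends → [6, 10, 13, 14, 15, 16]
17 → extends → [6, 10, 13, 14, 15, 16, 17]
18 → extends → [6, 10, 13, 14, 15, 16, 17, 18]
19 → extends → [6, 10, 13, 14, 15, 16, 17, 18, 19]
14 → already a tail → [6, 10, 13, 14, 15, 16, 17, 18, 19]
18 → already a tail → [6, 10, 13, 14, 15, 16, 17, 18, 19]
Nine tails, so the longest strictly increasing subsequence has length 9 (e.g. 6, 10, 13, 14, 15, 16, 17, 18, 19).

9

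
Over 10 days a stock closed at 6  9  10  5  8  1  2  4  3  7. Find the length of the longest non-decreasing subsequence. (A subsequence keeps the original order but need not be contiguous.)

4

Let dp[i] be the length of the longest such subsequence ending at index i:
i:      1  2  3  4  5  6  7  8  9 10
a[i]:   6  9 10  5  8  1  2  4  3  7
dp:     1  2  3  1  2  1  2  3  3  4
Maximum dp value is 4.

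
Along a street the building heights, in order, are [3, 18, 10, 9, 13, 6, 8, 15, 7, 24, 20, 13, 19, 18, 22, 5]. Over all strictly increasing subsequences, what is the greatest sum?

83

Let S[i] be the best sum of a strictly increasing subsequence ending at i:
i:      1  2  3  4  5  6  7  8  9 10 11 12 13 14 15 16
a[i]:   3 18 10  9 13  6  8 15  7 24 20 13 19 18 22  5
S:      3 21 13 12 26  9 17 41 16 65 61 30 60 59 83  8
Maximum is 83 (e.g. 3 + 10 + 13 + 15 + 20 + 22).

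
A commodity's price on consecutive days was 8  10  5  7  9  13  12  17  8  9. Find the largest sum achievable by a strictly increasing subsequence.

Let S[i] be the best sum of a strictly increasing subsequence ending at i:
i:      1  2  3  4  5  6  7  8  9 10
a[i]:   8 10  5  7  9 13 12 17  8  9
S:      8 18  5 12 21 34 33 51 20 29
Maximum is 51 (e.g. 5 + 7 + 9 + 13 + 17).

51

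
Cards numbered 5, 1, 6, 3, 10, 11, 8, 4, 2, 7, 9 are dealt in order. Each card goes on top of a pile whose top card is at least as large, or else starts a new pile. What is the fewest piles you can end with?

5

The minimum number of non-increasing subsequences covering a sequence equals the length of its longest strictly increasing subsequence.
LIS length is 5 (e.g. 1, 3, 4, 7, 9), so 5 piles are needed.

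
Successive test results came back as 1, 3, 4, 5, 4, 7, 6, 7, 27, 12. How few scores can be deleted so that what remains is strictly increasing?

Fewest deletions = n − (longest strictly increasing subsequence).
Patience tails:
1 → extends → [1]
3 → extends → [1, 3]
4 → extends → [1, 3, 4]
5 → extends → [1, 3, 4, 5]
4 → already a tail → [1, 3, 4, 5]
7 → extends → [1, 3, 4, 5, 7]
6 → replaces 7 → [1, 3, 4, 5, 6]
7 → extends → [1, 3, 4, 5, 6, 7]
27 → extends → [1, 3, 4, 5, 6, 7, 27]
12 → replaces 27 → [1, 3, 4, 5, 6, 7, 12]
Longest strictly increasing subsequence has length 7, so deletions = 10 − 7 = 3.

3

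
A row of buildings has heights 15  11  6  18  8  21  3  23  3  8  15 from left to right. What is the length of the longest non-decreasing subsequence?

Let dp[i] be the length of the longest such subsequence ending at index i:
i:      1  2  3  4  5  6  7  8  9 10 11
a[i]:  15 11  6 18  8 21  3 23  3  8 15
dp:     1  1  1  2  2  3  1  4  2  3  4
Maximum dp value is 4.

4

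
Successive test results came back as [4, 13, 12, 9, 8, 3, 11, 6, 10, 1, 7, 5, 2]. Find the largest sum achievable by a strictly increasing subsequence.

Let S[i] be the best sum of a strictly increasing subsequence ending at i:
i:      1  2  3  4  5  6  7  8  9 10 11 12 13
a[i]:   4 13 12  9  8  3 11  6 10  1  7  5  2
S:      4 17 16 13 12  3 24 10 23  1 17  9  3
Maximum is 24 (e.g. 4 + 9 + 11).

24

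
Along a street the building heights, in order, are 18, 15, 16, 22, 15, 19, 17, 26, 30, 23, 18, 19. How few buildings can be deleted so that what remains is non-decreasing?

Fewest deletions = n − (longest non-decreasing subsequence).
i:      1  2  3  4  5  6  7  8  9 10 11 12
a[i]:  18 15 16 22 15 19 17 26 30 23 18 19
dp:     1  1  2  3  2  3  3  4  5  4  4  5
max dp = 5, so deletions = 12 − 5 = 7.

7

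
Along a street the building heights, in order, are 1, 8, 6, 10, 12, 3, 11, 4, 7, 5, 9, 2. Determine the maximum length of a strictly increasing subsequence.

Track the smallest tail for each achievable length (strict):
1 → extends → [1]
8 → extends → [1, 8]
6 → replaces 8 → [1, 6]
10 → extends → [1, 6, 10]
12 → extends → [1, 6, 10, 12]
3 → replaces 6 → [1, 3, 10, 12]
11 → replaces 12 → [1, 3, 10, 11]
4 → replaces 10 → [1, 3, 4, 11]
7 → replaces 11 → [1, 3, 4, 7]
5 → replaces 7 → [1, 3, 4, 5]
9 → extends → [1, 3, 4, 5, 9]
2 → replaces 3 → [1, 2, 4, 5, 9]
Five tails, so the longest strictly increasing subsequence has length 5 (e.g. 1, 3, 4, 7, 9).

5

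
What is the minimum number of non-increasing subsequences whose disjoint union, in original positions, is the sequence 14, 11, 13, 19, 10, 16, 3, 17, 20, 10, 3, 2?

Place each on the leftmost legal pile:
14 → new pile 1 (tops now [14])
11 → pile 1 (tops now [11])
13 → new pile 2 (tops now [11, 13])
19 → new pile 3 (tops now [11, 13, 19])
10 → pile 1 (tops now [10, 13, 19])
16 → pile 3 (tops now [10, 13, 16])
3 → pile 1 (tops now [3, 13, 16])
17 → new pile 4 (tops now [3, 13, 16, 17])
20 → new pile 5 (tops now [3, 13, 16, 17, 20])
10 → pile 2 (tops now [3, 10, 16, 17, 20])
3 → pile 1 (tops now [3, 10, 16, 17, 20])
2 → pile 1 (tops now [2, 10, 16, 17, 20])
Five piles.

5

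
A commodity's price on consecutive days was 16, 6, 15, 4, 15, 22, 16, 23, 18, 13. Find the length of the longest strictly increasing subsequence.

Track the smallest tail for each achievable length (strict):
16 → extends → [16]
6 → replaces 16 → [6]
15 → extends → [6, 15]
4 → replaces 6 → [4, 15]
15 → already a tail → [4, 15]
22 → extends → [4, 15, 22]
16 → replaces 22 → [4, 15, 16]
23 → extends → [4, 15, 16, 23]
18 → replaces 23 → [4, 15, 16, 18]
13 → replaces 15 → [4, 13, 16, 18]
Four tails, so the longest strictly increasing subsequence has length 4 (e.g. 6, 15, 22, 23).

4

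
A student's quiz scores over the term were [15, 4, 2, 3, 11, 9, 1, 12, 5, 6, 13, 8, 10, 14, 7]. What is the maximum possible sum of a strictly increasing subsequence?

Let S[i] be the best sum of a strictly increasing subsequence ending at i:
i:      1  2  3  4  5  6  7  8  9 10 11 12 13 14 15
a[i]:  15  4  2  3 11  9  1 12  5  6 13  8 10 14  7
S:     15  4  2  5 16 14  1 28 10 16 41 24 34 55 23
Maximum is 55 (e.g. 2 + 3 + 11 + 12 + 13 + 14).

55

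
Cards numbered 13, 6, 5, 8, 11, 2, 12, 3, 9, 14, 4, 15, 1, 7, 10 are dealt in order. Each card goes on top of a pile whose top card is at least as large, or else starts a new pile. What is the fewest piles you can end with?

6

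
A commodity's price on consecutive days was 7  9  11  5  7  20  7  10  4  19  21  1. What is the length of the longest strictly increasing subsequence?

5

Track the smallest tail for each achievable length (strict):
7 → extends → [7]
9 → extends → [7, 9]
11 → extends → [7, 9, 11]
5 → replaces 7 → [5, 9, 11]
7 → replaces 9 → [5, 7, 11]
20 → extends → [5, 7, 11, 20]
7 → already a tail → [5, 7, 11, 20]
10 → replaces 11 → [5, 7, 10, 20]
4 → replaces 5 → [4, 7, 10, 20]
19 → replaces 20 → [4, 7, 10, 19]
21 → extends → [4, 7, 10, 19, 21]
1 → replaces 4 → [1, 7, 10, 19, 21]
Five tails, so the longest strictly increasing subsequence has length 5 (e.g. 7, 9, 11, 20, 21).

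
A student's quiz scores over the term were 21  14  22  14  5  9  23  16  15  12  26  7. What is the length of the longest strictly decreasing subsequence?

Negate each value so 'decreasing' becomes 'increasing', then run patience tails on the negated sequence:
-21 → extends → [-21]
-14 → extends → [-21, -14]
-22 → replaces -21 → [-22, -14]
-14 → already a tail → [-22, -14]
-5 → extends → [-22, -14, -5]
-9 → replaces -5 → [-22, -14, -9]
-23 → replaces -22 → [-23, -14, -9]
-16 → replaces -14 → [-23, -16, -9]
-15 → replaces -9 → [-23, -16, -15]
-12 → extends → [-23, -16, -15, -12]
-26 → replaces -23 → [-26, -16, -15, -12]
-7 → extends → [-26, -16, -15, -12, -7]
Five tails, so the longest strictly decreasing subsequence of the original has length 5.

5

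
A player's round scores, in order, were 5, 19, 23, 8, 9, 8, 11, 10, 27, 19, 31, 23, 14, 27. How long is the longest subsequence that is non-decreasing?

7

Let dp[i] be the length of the longest such subsequence ending at index i:
i:      1  2  3  4  5  6  7  8  9 10 11 12 13 14
a[i]:   5 19 23  8  9  8 11 10 27 19 31 23 14 27
dp:     1  2  3  2  3  3  4  4  5  5  6  6  5  7
Maximum dp value is 7.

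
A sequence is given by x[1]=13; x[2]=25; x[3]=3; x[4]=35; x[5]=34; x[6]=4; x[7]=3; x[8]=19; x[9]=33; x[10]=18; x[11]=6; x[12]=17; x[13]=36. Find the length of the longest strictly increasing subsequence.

5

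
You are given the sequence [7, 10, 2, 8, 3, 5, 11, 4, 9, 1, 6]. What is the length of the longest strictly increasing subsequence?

Let dp[i] be the length of the longest such subsequence ending at index i:
i:      1  2  3  4  5  6  7  8  9 10 11
a[i]:   7 10  2  8  3  5 11  4  9  1  6
dp:     1  2  1  2  2  3  4  3  4  1  4
Maximum dp value is 4.

4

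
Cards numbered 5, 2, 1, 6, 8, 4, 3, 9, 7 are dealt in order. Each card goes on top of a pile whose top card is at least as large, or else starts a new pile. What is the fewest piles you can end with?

4

Place each on the leftmost legal pile:
5 → new pile 1 (tops now [5])
2 → pile 1 (tops now [2])
1 → pile 1 (tops now [1])
6 → new pile 2 (tops now [1, 6])
8 → new pile 3 (tops now [1, 6, 8])
4 → pile 2 (tops now [1, 4, 8])
3 → pile 2 (tops now [1, 3, 8])
9 → new pile 4 (tops now [1, 3, 8, 9])
7 → pile 3 (tops now [1, 3, 7, 9])
Four piles.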